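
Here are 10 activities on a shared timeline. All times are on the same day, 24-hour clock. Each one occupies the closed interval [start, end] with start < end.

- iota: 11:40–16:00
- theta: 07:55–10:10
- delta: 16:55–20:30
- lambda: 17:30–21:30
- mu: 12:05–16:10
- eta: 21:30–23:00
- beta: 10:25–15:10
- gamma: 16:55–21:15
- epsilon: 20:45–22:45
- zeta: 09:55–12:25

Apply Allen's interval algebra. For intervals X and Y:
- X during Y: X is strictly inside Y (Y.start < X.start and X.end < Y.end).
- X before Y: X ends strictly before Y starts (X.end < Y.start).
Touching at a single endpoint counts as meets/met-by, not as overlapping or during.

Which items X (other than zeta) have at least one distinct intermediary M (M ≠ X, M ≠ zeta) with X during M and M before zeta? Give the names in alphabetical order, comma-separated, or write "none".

Target zeta = [09:55, 12:25].
Intermediaries M with M before zeta: none.
Union: none.

none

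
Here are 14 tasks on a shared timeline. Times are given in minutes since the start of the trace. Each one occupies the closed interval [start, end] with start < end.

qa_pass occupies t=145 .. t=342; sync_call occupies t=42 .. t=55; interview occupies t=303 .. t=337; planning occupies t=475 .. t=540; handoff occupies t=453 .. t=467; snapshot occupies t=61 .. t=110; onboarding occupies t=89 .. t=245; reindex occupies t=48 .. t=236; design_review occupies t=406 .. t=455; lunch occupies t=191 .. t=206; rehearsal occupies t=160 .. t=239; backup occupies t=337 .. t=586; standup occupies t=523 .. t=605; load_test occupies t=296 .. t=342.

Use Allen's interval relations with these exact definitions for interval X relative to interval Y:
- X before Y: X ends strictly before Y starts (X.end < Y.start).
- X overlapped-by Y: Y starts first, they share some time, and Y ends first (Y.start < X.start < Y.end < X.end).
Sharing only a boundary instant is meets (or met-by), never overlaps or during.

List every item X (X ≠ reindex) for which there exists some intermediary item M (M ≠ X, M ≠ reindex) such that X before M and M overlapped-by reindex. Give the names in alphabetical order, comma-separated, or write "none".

Target reindex = [t=48, t=236].
Intermediaries M with M overlapped-by reindex: onboarding, qa_pass, rehearsal.
Via onboarding — items with X before onboarding: sync_call.
Via qa_pass — items with X before qa_pass: snapshot, sync_call.
Via rehearsal — items with X before rehearsal: snapshot, sync_call.
Union: snapshot, sync_call.

snapshot, sync_call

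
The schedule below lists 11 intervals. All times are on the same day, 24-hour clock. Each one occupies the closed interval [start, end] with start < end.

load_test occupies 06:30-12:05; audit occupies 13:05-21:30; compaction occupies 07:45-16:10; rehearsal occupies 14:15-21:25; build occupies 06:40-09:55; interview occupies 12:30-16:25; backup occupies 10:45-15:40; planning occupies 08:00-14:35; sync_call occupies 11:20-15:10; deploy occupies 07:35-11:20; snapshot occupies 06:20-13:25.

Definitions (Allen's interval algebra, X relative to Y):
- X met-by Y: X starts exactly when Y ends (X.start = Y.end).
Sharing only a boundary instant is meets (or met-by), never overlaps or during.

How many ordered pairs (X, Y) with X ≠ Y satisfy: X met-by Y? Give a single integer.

1

Checking all 110 ordered pairs for relation 'met-by'; matching pairs in alphabetical order:
(sync_call, deploy): sync_call met-by deploy ✓
Count: 1.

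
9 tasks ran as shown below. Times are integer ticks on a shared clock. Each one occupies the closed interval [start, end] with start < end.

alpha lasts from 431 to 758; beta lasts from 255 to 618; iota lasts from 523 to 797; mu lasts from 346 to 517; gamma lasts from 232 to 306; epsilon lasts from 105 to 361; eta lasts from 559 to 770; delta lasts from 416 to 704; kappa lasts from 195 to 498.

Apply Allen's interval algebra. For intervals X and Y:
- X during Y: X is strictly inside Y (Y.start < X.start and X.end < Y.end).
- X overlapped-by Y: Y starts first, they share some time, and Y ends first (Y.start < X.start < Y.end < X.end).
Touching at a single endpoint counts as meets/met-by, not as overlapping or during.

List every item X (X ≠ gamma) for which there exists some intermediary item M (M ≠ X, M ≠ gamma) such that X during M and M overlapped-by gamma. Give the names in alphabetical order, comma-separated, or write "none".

Target gamma = [232, 306].
Intermediaries M with M overlapped-by gamma: beta.
Via beta — items with X during beta: mu.
Union: mu.

mu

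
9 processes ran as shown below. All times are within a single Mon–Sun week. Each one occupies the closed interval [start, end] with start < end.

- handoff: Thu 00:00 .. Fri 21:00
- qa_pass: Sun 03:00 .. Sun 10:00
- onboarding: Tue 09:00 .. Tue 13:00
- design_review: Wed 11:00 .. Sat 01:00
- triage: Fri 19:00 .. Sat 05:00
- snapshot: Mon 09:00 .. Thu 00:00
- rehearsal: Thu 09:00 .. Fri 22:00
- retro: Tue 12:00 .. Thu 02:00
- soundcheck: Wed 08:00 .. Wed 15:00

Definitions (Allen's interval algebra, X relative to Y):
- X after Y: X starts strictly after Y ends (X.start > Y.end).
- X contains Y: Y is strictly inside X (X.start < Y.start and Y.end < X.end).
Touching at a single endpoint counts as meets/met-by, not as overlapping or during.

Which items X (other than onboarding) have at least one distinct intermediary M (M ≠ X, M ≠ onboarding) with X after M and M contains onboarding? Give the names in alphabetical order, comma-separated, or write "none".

Target onboarding = [Tue 09:00, Tue 13:00].
Intermediaries M with M contains onboarding: snapshot.
Via snapshot — items with X after snapshot: qa_pass, rehearsal, triage.
Union: qa_pass, rehearsal, triage.

qa_pass, rehearsal, triage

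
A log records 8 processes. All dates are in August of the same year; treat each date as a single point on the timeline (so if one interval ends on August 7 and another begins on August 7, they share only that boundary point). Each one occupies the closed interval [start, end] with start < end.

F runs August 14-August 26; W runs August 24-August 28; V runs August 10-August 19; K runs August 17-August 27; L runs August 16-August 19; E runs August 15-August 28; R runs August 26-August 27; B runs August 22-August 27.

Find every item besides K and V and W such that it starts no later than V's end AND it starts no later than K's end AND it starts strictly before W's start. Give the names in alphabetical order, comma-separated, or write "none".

Conditions: its start is no later than V's end (X.start <= August 19) AND its start is no later than K's end (X.start <= August 27) AND its start is strictly before W's start (X.start < August 24).
B: start August 22 <= August 19? ✗; start August 22 <= August 27? ✓; start August 22 < August 24? ✓ → no.
E: start August 15 <= August 19? ✓; start August 15 <= August 27? ✓; start August 15 < August 24? ✓ → yes.
F: start August 14 <= August 19? ✓; start August 14 <= August 27? ✓; start August 14 < August 24? ✓ → yes.
L: start August 16 <= August 19? ✓; start August 16 <= August 27? ✓; start August 16 < August 24? ✓ → yes.
R: start August 26 <= August 19? ✗; start August 26 <= August 27? ✓; start August 26 < August 24? ✗ → no.
Result: E, F, L.

E, F, L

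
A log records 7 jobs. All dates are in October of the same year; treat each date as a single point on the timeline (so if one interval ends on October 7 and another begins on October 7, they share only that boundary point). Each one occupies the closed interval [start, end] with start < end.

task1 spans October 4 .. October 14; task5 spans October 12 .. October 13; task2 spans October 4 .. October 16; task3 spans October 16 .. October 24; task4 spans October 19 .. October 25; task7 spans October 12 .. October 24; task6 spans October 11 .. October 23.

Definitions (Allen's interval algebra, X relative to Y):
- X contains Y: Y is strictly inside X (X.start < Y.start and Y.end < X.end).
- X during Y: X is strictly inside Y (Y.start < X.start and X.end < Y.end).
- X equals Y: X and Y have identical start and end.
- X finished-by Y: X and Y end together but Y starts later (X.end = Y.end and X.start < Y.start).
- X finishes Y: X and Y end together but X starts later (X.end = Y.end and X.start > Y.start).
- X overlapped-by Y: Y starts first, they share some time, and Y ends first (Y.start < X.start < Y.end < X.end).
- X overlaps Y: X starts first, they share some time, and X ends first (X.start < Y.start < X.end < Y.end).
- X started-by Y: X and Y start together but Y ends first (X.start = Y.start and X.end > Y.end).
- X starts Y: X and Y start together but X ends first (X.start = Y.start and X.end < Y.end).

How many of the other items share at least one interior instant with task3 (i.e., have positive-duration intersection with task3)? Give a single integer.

Target task3 = [October 16, October 24].
task1 [October 4, October 14] → before → no.
task2 [October 4, October 16] → meets → no.
task4 [October 19, October 25] → overlapped-by → counts.
task5 [October 12, October 13] → before → no.
task6 [October 11, October 23] → overlaps → counts.
task7 [October 12, October 24] → finished-by → counts.
Total: 3.

3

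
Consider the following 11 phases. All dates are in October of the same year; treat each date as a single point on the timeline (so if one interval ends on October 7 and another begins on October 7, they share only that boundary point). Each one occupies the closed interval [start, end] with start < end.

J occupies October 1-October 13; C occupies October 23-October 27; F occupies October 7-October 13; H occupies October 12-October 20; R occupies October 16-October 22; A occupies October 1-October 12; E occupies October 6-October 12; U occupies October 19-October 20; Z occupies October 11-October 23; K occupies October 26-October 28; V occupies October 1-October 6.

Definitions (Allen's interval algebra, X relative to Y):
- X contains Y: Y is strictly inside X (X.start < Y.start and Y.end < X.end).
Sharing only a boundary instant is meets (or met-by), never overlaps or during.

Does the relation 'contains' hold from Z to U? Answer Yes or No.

Z = [October 11, October 23], U = [October 19, October 20].
Actual relation of Z to U: contains.
Asked whether 'contains' holds → Yes.

Yes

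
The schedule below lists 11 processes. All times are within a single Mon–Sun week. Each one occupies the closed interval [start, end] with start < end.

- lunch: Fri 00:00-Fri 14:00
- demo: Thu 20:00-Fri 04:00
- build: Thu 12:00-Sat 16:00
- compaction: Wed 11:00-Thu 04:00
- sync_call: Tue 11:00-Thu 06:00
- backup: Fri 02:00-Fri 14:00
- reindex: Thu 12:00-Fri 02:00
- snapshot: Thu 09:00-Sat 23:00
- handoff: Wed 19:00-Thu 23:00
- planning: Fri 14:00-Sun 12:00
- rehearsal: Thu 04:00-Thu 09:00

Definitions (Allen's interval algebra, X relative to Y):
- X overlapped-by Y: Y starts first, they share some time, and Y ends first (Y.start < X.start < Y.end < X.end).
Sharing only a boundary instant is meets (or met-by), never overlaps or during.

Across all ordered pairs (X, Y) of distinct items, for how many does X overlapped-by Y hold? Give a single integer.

Checking all 110 ordered pairs for relation 'overlapped-by'; matching pairs in alphabetical order:
(backup, demo): backup overlapped-by demo ✓
(build, handoff): build overlapped-by handoff ✓
(demo, handoff): demo overlapped-by handoff ✓
(demo, reindex): demo overlapped-by reindex ✓
(handoff, compaction): handoff overlapped-by compaction ✓
(handoff, sync_call): handoff overlapped-by sync_call ✓
(lunch, demo): lunch overlapped-by demo ✓
(lunch, reindex): lunch overlapped-by reindex ✓
(planning, build): planning overlapped-by build ✓
(planning, snapshot): planning overlapped-by snapshot ✓
(rehearsal, sync_call): rehearsal overlapped-by sync_call ✓
(reindex, handoff): reindex overlapped-by handoff ✓
(snapshot, handoff): snapshot overlapped-by handoff ✓
Count: 13.

13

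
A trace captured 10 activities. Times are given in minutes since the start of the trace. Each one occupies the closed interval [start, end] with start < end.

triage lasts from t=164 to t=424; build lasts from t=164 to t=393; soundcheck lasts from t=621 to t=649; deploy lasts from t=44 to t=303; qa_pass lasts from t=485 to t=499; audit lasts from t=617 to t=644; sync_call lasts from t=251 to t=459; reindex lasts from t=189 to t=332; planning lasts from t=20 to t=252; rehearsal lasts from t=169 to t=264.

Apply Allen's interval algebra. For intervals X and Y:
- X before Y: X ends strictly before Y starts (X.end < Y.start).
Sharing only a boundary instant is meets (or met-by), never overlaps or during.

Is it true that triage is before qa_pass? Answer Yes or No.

triage = [t=164, t=424], qa_pass = [t=485, t=499].
Actual relation of triage to qa_pass: before.
Asked whether 'before' holds → Yes.

Yes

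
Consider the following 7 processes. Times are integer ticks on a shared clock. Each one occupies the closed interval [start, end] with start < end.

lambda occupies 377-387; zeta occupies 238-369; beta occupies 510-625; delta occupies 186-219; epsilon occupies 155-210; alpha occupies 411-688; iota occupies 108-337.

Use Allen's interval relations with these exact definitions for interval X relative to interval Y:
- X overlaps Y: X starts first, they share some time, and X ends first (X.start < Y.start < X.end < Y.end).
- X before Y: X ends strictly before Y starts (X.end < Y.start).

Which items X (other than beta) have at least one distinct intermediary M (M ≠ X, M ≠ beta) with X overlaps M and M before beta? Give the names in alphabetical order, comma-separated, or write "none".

Target beta = [510, 625].
Intermediaries M with M before beta: delta, epsilon, iota, lambda, zeta.
Via delta — items with X overlaps delta: epsilon.
Via epsilon — items with X overlaps epsilon: none.
Via iota — items with X overlaps iota: none.
Via lambda — items with X overlaps lambda: none.
Via zeta — items with X overlaps zeta: iota.
Union: epsilon, iota.

epsilon, iota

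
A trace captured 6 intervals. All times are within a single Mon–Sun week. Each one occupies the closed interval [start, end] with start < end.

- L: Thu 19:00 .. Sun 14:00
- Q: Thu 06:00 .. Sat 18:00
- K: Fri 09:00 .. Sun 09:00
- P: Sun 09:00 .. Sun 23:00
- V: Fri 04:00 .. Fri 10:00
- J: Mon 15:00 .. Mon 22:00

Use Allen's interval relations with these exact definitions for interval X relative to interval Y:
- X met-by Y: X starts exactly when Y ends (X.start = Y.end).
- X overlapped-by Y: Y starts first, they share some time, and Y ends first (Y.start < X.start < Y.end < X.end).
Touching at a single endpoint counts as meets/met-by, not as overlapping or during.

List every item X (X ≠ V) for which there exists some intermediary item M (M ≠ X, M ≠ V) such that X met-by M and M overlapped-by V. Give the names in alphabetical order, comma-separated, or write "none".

Target V = [Fri 04:00, Fri 10:00].
Intermediaries M with M overlapped-by V: K.
Via K — items with X met-by K: P.
Union: P.

P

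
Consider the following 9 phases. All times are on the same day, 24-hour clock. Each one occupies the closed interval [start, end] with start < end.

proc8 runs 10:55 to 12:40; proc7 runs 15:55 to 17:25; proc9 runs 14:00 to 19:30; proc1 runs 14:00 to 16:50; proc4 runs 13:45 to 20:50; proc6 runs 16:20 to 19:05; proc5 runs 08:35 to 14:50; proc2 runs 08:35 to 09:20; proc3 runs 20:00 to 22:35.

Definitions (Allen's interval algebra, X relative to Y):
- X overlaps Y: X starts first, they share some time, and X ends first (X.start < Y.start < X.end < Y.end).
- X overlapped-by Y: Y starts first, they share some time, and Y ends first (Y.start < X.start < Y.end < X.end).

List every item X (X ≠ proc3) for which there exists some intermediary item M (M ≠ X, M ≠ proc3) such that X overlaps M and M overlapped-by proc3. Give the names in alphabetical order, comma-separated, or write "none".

none

Target proc3 = [20:00, 22:35].
Intermediaries M with M overlapped-by proc3: none.
Union: none.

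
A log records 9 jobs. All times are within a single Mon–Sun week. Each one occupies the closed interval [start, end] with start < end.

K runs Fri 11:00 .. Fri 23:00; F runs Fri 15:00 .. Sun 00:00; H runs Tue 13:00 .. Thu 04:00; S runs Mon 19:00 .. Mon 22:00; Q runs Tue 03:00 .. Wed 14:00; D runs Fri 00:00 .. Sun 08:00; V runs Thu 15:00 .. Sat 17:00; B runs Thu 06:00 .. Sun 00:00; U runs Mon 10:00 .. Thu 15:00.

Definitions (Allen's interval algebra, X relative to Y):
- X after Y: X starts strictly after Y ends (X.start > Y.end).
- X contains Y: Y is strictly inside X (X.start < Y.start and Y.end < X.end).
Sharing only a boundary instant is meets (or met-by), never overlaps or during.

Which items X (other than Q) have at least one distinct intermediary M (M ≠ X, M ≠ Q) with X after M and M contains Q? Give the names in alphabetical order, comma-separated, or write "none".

D, F, K

Target Q = [Tue 03:00, Wed 14:00].
Intermediaries M with M contains Q: U.
Via U — items with X after U: D, F, K.
Union: D, F, K.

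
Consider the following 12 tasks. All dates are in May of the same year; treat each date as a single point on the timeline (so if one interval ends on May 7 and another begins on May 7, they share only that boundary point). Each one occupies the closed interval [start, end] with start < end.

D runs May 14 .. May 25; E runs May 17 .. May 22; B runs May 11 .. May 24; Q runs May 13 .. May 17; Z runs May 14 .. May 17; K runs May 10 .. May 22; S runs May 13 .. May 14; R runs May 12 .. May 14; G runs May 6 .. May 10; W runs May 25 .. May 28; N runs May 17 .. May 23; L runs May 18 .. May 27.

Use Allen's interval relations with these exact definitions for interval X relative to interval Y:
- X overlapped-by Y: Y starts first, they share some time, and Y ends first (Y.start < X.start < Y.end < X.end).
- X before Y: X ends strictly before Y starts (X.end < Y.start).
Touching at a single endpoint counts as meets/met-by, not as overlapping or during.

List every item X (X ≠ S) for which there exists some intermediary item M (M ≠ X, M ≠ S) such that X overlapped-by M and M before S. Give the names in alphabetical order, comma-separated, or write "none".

Target S = [May 13, May 14].
Intermediaries M with M before S: G.
Via G — items with X overlapped-by G: none.
Union: none.

none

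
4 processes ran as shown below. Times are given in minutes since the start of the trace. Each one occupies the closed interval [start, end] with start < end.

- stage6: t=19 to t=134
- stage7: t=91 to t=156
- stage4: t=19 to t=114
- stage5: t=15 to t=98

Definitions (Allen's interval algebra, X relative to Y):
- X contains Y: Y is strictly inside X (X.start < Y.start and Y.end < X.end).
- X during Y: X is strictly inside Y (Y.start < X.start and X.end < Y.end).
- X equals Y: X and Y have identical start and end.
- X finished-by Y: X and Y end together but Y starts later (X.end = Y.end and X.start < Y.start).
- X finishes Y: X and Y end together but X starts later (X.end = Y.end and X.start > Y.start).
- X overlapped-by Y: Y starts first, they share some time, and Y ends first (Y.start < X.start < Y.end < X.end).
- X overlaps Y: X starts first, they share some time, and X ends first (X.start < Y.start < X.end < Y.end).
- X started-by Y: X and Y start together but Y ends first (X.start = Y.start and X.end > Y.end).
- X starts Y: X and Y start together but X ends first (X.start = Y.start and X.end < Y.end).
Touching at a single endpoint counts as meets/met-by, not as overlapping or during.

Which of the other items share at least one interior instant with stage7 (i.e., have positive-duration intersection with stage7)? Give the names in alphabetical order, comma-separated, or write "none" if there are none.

Target stage7 = [t=91, t=156].
stage4 [t=19, t=114] → overlaps → yes.
stage5 [t=15, t=98] → overlaps → yes.
stage6 [t=19, t=134] → overlaps → yes.
Result: stage4, stage5, stage6.

stage4, stage5, stage6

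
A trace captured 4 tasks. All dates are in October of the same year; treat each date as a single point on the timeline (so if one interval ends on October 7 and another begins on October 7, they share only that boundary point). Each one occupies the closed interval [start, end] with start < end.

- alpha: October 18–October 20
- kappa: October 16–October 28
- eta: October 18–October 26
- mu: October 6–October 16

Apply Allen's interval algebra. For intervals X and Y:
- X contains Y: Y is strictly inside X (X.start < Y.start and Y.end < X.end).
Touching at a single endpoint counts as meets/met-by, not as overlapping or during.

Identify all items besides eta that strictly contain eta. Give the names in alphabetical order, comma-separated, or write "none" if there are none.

Target eta = [October 18, October 26].
alpha [October 18, October 20] → starts → no.
kappa [October 16, October 28] → contains → yes.
mu [October 6, October 16] → before → no.
Result: kappa.

kappa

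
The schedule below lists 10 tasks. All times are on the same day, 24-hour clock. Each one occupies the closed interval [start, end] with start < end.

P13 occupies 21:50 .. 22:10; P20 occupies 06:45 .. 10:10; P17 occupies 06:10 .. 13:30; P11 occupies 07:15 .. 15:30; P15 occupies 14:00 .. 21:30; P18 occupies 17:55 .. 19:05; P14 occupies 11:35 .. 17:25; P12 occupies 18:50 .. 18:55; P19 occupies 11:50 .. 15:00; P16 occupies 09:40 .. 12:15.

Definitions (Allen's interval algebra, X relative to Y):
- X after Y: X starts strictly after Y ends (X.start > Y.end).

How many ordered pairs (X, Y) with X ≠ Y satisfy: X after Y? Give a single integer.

26

Checking all 90 ordered pairs for relation 'after'; matching pairs in alphabetical order:
(P12, P11): P12 after P11 ✓
(P12, P14): P12 after P14 ✓
(P12, P16): P12 after P16 ✓
(P12, P17): P12 after P17 ✓
(P12, P19): P12 after P19 ✓
(P12, P20): P12 after P20 ✓
(P13, P11): P13 after P11 ✓
(P13, P12): P13 after P12 ✓
(P13, P14): P13 after P14 ✓
(P13, P15): P13 after P15 ✓
(P13, P16): P13 after P16 ✓
(P13, P17): P13 after P17 ✓
(P13, P18): P13 after P18 ✓
(P13, P19): P13 after P19 ✓
(P13, P20): P13 after P20 ✓
(P14, P20): P14 after P20 ✓
(P15, P16): P15 after P16 ✓
(P15, P17): P15 after P17 ✓
(P15, P20): P15 after P20 ✓
(P18, P11): P18 after P11 ✓
(P18, P14): P18 after P14 ✓
(P18, P16): P18 after P16 ✓
(P18, P17): P18 after P17 ✓
(P18, P19): P18 after P19 ✓
... plus 2 further pairs not listed.
Count: 26.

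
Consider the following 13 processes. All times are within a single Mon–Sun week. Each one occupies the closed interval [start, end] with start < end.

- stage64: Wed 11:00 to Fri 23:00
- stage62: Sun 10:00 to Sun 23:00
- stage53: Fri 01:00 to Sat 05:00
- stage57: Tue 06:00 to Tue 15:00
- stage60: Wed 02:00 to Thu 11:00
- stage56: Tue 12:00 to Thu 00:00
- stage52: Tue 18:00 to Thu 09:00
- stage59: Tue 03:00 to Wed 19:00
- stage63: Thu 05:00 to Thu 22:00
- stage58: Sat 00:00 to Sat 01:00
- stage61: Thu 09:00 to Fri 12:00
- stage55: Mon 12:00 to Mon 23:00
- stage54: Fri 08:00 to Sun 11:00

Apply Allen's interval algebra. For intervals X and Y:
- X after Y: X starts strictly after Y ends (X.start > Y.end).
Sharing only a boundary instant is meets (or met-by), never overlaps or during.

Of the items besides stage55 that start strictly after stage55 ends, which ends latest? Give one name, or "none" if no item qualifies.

Target stage55 = [Mon 12:00, Mon 23:00].
stage52 [Tue 18:00, Thu 09:00] → after → candidate.
stage53 [Fri 01:00, Sat 05:00] → after → candidate.
stage54 [Fri 08:00, Sun 11:00] → after → candidate.
stage56 [Tue 12:00, Thu 00:00] → after → candidate.
stage57 [Tue 06:00, Tue 15:00] → after → candidate.
stage58 [Sat 00:00, Sat 01:00] → after → candidate.
stage59 [Tue 03:00, Wed 19:00] → after → candidate.
stage60 [Wed 02:00, Thu 11:00] → after → candidate.
stage61 [Thu 09:00, Fri 12:00] → after → candidate.
stage62 [Sun 10:00, Sun 23:00] → after → candidate.
stage63 [Thu 05:00, Thu 22:00] → after → candidate.
stage64 [Wed 11:00, Fri 23:00] → after → candidate.
Among candidates, latest end is Sun 23:00 → stage62.

stage62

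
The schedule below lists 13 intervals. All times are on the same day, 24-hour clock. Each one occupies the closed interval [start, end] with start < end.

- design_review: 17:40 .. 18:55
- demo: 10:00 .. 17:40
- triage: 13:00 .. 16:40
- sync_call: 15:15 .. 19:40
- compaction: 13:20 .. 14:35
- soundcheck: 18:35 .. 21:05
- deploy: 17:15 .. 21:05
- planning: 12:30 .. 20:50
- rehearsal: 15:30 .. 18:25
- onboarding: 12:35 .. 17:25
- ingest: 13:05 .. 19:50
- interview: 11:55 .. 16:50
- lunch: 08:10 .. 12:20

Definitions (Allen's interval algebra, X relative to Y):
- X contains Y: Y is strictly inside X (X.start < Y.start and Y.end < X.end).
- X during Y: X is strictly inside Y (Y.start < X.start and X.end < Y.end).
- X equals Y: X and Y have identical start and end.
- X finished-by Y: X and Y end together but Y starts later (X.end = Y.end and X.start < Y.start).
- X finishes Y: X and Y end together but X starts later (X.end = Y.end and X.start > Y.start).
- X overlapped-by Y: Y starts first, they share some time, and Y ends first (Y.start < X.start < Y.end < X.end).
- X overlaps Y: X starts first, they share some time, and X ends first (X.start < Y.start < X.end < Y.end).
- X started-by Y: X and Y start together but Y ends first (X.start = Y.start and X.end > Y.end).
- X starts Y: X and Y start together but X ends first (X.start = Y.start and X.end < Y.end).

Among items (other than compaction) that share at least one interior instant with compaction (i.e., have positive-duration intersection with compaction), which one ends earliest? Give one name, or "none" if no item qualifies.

Target compaction = [13:20, 14:35].
demo [10:00, 17:40] → contains → candidate.
deploy [17:15, 21:05] → after → excluded.
design_review [17:40, 18:55] → after → excluded.
ingest [13:05, 19:50] → contains → candidate.
interview [11:55, 16:50] → contains → candidate.
lunch [08:10, 12:20] → before → excluded.
onboarding [12:35, 17:25] → contains → candidate.
planning [12:30, 20:50] → contains → candidate.
rehearsal [15:30, 18:25] → after → excluded.
soundcheck [18:35, 21:05] → after → excluded.
sync_call [15:15, 19:40] → after → excluded.
triage [13:00, 16:40] → contains → candidate.
Among candidates, earliest end is 16:40 → triage.

triage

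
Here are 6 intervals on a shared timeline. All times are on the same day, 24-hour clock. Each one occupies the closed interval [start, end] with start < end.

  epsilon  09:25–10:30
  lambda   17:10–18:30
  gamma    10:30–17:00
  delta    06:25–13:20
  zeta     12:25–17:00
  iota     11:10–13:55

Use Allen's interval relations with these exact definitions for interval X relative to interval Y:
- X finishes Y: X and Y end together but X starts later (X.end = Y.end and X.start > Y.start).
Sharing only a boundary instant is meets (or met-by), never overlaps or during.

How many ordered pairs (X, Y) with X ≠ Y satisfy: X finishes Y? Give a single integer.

1

Checking all 30 ordered pairs for relation 'finishes'; matching pairs in alphabetical order:
(zeta, gamma): zeta finishes gamma ✓
Count: 1.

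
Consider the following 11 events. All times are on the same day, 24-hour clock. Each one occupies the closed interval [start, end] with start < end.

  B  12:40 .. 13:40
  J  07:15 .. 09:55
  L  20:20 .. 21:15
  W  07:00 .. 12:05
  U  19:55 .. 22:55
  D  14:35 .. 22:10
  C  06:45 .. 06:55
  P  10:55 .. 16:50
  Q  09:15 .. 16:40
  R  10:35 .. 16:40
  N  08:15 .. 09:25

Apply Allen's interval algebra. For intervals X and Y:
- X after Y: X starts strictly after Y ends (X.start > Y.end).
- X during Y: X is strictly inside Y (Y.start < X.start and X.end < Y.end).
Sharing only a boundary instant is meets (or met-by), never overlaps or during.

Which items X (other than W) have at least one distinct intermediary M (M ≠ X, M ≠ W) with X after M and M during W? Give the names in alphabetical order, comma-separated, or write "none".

B, D, L, P, R, U

Target W = [07:00, 12:05].
Intermediaries M with M during W: J, N.
Via J — items with X after J: B, D, L, P, R, U.
Via N — items with X after N: B, D, L, P, R, U.
Union: B, D, L, P, R, U.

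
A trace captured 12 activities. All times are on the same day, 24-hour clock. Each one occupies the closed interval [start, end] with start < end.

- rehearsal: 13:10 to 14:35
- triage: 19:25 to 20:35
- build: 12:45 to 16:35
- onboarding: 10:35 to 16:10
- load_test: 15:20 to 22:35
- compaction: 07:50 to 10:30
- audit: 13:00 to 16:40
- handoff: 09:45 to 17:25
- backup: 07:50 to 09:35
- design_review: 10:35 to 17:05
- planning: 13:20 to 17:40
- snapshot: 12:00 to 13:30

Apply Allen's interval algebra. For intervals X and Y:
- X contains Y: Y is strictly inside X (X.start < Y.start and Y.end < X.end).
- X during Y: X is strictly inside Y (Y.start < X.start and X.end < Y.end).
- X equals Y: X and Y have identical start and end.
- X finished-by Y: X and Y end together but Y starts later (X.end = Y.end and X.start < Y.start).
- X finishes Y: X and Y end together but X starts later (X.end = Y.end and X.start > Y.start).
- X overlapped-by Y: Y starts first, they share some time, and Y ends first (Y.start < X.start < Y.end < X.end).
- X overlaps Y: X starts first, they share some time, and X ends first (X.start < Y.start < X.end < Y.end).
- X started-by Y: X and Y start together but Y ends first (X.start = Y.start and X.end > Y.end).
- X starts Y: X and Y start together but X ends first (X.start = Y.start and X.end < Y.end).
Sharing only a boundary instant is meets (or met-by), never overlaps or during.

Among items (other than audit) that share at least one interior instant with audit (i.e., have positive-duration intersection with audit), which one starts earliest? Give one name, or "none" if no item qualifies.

Target audit = [13:00, 16:40].
backup [07:50, 09:35] → before → excluded.
build [12:45, 16:35] → overlaps → candidate.
compaction [07:50, 10:30] → before → excluded.
design_review [10:35, 17:05] → contains → candidate.
handoff [09:45, 17:25] → contains → candidate.
load_test [15:20, 22:35] → overlapped-by → candidate.
onboarding [10:35, 16:10] → overlaps → candidate.
planning [13:20, 17:40] → overlapped-by → candidate.
rehearsal [13:10, 14:35] → during → candidate.
snapshot [12:00, 13:30] → overlaps → candidate.
triage [19:25, 20:35] → after → excluded.
Among candidates, earliest start is 09:45 → handoff.

handoff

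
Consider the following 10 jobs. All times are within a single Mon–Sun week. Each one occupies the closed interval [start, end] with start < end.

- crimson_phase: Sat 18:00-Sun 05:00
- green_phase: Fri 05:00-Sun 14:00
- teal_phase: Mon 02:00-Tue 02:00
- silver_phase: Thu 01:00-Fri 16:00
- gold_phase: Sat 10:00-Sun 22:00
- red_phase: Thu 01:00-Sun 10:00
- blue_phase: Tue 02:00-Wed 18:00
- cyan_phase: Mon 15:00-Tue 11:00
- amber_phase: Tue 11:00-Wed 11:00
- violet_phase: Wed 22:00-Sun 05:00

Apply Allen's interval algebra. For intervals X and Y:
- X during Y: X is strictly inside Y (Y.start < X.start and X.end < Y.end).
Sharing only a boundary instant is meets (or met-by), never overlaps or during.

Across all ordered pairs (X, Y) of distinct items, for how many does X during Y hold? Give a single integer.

5

Checking all 90 ordered pairs for relation 'during'; matching pairs in alphabetical order:
(amber_phase, blue_phase): amber_phase during blue_phase ✓
(crimson_phase, gold_phase): crimson_phase during gold_phase ✓
(crimson_phase, green_phase): crimson_phase during green_phase ✓
(crimson_phase, red_phase): crimson_phase during red_phase ✓
(silver_phase, violet_phase): silver_phase during violet_phase ✓
Count: 5.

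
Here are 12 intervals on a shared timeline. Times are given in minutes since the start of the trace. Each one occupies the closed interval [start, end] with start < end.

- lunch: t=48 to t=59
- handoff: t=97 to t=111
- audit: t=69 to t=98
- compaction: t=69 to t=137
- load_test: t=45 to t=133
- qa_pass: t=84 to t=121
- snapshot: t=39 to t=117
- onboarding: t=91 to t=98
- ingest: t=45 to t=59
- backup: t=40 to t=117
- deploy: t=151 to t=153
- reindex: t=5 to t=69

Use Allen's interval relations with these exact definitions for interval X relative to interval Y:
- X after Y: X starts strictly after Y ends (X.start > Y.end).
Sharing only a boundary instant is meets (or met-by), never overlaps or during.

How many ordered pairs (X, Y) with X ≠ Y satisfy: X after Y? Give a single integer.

Checking all 132 ordered pairs for relation 'after'; matching pairs in alphabetical order:
(audit, ingest): audit after ingest ✓
(audit, lunch): audit after lunch ✓
(compaction, ingest): compaction after ingest ✓
(compaction, lunch): compaction after lunch ✓
(deploy, audit): deploy after audit ✓
(deploy, backup): deploy after backup ✓
(deploy, compaction): deploy after compaction ✓
(deploy, handoff): deploy after handoff ✓
(deploy, ingest): deploy after ingest ✓
(deploy, load_test): deploy after load_test ✓
(deploy, lunch): deploy after lunch ✓
(deploy, onboarding): deploy after onboarding ✓
(deploy, qa_pass): deploy after qa_pass ✓
(deploy, reindex): deploy after reindex ✓
(deploy, snapshot): deploy after snapshot ✓
(handoff, ingest): handoff after ingest ✓
(handoff, lunch): handoff after lunch ✓
(handoff, reindex): handoff after reindex ✓
(onboarding, ingest): onboarding after ingest ✓
(onboarding, lunch): onboarding after lunch ✓
(onboarding, reindex): onboarding after reindex ✓
(qa_pass, ingest): qa_pass after ingest ✓
(qa_pass, lunch): qa_pass after lunch ✓
(qa_pass, reindex): qa_pass after reindex ✓
Count: 24.

24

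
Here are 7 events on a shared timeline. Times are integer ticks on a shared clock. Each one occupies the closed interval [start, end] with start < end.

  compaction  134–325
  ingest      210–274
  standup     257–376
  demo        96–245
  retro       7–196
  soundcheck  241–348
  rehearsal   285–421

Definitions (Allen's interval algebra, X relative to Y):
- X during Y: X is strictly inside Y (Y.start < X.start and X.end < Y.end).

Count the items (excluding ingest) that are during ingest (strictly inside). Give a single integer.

Target ingest = [210, 274].
compaction [134, 325] → contains → no.
demo [96, 245] → overlaps → no.
rehearsal [285, 421] → after → no.
retro [7, 196] → before → no.
soundcheck [241, 348] → overlapped-by → no.
standup [257, 376] → overlapped-by → no.
Total: 0.

0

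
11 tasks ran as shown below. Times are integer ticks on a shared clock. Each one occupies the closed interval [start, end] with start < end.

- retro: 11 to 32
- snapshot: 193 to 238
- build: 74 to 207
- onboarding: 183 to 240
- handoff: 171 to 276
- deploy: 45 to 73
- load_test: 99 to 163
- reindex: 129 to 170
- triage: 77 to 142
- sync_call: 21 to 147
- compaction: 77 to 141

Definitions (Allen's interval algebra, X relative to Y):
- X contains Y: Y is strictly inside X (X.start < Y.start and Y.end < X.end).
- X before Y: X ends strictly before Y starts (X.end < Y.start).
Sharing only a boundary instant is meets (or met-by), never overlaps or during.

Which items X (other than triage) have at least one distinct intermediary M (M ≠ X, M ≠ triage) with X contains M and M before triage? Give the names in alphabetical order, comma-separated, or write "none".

sync_call

Target triage = [77, 142].
Intermediaries M with M before triage: deploy, retro.
Via deploy — items with X contains deploy: sync_call.
Via retro — items with X contains retro: none.
Union: sync_call.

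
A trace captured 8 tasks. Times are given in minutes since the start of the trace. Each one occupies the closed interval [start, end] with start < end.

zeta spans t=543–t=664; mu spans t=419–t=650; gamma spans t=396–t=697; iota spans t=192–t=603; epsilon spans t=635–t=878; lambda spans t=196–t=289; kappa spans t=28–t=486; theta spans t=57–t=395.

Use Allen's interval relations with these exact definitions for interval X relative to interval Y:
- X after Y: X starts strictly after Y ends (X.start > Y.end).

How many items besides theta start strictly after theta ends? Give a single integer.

Target theta = [t=57, t=395].
epsilon [t=635, t=878] → after → counts.
gamma [t=396, t=697] → after → counts.
iota [t=192, t=603] → overlapped-by → no.
kappa [t=28, t=486] → contains → no.
lambda [t=196, t=289] → during → no.
mu [t=419, t=650] → after → counts.
zeta [t=543, t=664] → after → counts.
Total: 4.

4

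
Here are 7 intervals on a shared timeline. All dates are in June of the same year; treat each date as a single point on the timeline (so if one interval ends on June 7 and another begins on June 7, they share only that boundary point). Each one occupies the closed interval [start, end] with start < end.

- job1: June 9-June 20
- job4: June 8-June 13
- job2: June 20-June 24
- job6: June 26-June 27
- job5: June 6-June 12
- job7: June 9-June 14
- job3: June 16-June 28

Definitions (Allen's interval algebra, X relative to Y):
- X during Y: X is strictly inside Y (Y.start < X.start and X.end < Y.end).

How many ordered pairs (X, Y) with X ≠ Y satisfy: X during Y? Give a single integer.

Checking all 42 ordered pairs for relation 'during'; matching pairs in alphabetical order:
(job2, job3): job2 during job3 ✓
(job6, job3): job6 during job3 ✓
Count: 2.

2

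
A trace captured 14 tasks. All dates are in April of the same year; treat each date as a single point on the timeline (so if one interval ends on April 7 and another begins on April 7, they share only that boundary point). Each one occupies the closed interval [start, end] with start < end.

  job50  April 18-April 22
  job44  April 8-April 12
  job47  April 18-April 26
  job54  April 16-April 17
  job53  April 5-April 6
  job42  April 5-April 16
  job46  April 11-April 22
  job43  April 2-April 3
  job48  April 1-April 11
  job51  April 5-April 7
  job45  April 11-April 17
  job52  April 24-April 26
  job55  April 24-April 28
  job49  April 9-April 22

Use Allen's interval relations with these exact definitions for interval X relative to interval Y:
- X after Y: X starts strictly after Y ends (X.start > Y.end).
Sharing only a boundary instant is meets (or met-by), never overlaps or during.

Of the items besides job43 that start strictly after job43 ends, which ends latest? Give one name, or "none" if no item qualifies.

Target job43 = [April 2, April 3].
job42 [April 5, April 16] → after → candidate.
job44 [April 8, April 12] → after → candidate.
job45 [April 11, April 17] → after → candidate.
job46 [April 11, April 22] → after → candidate.
job47 [April 18, April 26] → after → candidate.
job48 [April 1, April 11] → contains → excluded.
job49 [April 9, April 22] → after → candidate.
job50 [April 18, April 22] → after → candidate.
job51 [April 5, April 7] → after → candidate.
job52 [April 24, April 26] → after → candidate.
job53 [April 5, April 6] → after → candidate.
job54 [April 16, April 17] → after → candidate.
job55 [April 24, April 28] → after → candidate.
Among candidates, latest end is April 28 → job55.

job55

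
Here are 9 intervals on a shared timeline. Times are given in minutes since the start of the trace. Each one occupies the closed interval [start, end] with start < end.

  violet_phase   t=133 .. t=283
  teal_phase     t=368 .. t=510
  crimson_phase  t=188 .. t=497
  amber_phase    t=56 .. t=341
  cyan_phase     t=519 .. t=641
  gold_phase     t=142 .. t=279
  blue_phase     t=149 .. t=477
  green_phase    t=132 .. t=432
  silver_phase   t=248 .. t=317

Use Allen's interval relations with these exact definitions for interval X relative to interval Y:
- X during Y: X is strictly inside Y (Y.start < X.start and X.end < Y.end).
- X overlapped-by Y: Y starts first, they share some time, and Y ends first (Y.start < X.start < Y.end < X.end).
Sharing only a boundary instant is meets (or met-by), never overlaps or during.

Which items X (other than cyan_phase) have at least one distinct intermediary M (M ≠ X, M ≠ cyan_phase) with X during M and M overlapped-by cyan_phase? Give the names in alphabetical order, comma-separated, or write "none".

Target cyan_phase = [t=519, t=641].
Intermediaries M with M overlapped-by cyan_phase: none.
Union: none.

none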